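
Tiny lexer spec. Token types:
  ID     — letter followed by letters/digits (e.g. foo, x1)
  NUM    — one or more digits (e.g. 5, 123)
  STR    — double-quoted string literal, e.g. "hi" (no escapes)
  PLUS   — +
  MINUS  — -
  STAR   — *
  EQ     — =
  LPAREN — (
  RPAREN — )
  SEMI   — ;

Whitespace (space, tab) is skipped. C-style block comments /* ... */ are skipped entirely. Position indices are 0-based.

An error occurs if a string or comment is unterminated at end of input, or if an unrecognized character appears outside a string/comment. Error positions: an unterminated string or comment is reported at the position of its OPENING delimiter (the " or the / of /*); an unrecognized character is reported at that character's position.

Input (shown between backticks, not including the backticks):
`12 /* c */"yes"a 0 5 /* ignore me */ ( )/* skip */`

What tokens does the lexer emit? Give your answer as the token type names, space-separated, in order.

pos=0: emit NUM '12' (now at pos=2)
pos=3: enter COMMENT mode (saw '/*')
exit COMMENT mode (now at pos=10)
pos=10: enter STRING mode
pos=10: emit STR "yes" (now at pos=15)
pos=15: emit ID 'a' (now at pos=16)
pos=17: emit NUM '0' (now at pos=18)
pos=19: emit NUM '5' (now at pos=20)
pos=21: enter COMMENT mode (saw '/*')
exit COMMENT mode (now at pos=36)
pos=37: emit LPAREN '('
pos=39: emit RPAREN ')'
pos=40: enter COMMENT mode (saw '/*')
exit COMMENT mode (now at pos=50)
DONE. 7 tokens: [NUM, STR, ID, NUM, NUM, LPAREN, RPAREN]

Answer: NUM STR ID NUM NUM LPAREN RPAREN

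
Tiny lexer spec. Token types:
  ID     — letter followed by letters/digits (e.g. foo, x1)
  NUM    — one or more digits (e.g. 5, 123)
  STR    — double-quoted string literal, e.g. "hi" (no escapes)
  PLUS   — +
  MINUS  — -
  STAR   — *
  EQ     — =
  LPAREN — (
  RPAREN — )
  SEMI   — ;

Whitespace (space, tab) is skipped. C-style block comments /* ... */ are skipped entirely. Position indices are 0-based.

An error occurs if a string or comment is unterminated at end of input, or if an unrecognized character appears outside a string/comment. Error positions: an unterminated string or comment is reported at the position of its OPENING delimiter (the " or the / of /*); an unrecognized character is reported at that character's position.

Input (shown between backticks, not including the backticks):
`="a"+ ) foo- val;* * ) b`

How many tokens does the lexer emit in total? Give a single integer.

pos=0: emit EQ '='
pos=1: enter STRING mode
pos=1: emit STR "a" (now at pos=4)
pos=4: emit PLUS '+'
pos=6: emit RPAREN ')'
pos=8: emit ID 'foo' (now at pos=11)
pos=11: emit MINUS '-'
pos=13: emit ID 'val' (now at pos=16)
pos=16: emit SEMI ';'
pos=17: emit STAR '*'
pos=19: emit STAR '*'
pos=21: emit RPAREN ')'
pos=23: emit ID 'b' (now at pos=24)
DONE. 12 tokens: [EQ, STR, PLUS, RPAREN, ID, MINUS, ID, SEMI, STAR, STAR, RPAREN, ID]

Answer: 12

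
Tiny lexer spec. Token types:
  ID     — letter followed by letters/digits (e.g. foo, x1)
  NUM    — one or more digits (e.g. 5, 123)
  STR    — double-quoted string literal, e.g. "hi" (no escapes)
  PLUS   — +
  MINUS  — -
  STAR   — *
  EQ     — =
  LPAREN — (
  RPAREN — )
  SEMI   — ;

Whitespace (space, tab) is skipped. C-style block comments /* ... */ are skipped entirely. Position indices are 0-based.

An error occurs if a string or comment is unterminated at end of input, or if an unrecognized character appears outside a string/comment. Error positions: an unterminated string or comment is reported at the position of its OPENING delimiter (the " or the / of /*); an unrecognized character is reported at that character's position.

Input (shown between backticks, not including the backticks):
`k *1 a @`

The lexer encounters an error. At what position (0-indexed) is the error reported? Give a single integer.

Answer: 7

Derivation:
pos=0: emit ID 'k' (now at pos=1)
pos=2: emit STAR '*'
pos=3: emit NUM '1' (now at pos=4)
pos=5: emit ID 'a' (now at pos=6)
pos=7: ERROR — unrecognized char '@'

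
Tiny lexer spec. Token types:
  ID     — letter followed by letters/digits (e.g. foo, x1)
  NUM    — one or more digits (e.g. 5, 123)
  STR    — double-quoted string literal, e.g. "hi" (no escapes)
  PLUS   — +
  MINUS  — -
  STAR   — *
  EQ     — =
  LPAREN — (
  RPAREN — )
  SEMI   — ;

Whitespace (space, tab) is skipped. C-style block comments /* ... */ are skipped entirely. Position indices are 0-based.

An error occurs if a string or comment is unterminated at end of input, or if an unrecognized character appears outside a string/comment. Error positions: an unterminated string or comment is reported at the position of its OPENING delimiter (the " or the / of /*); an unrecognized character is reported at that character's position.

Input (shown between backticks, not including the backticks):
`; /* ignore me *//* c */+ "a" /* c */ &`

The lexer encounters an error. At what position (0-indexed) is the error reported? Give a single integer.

pos=0: emit SEMI ';'
pos=2: enter COMMENT mode (saw '/*')
exit COMMENT mode (now at pos=17)
pos=17: enter COMMENT mode (saw '/*')
exit COMMENT mode (now at pos=24)
pos=24: emit PLUS '+'
pos=26: enter STRING mode
pos=26: emit STR "a" (now at pos=29)
pos=30: enter COMMENT mode (saw '/*')
exit COMMENT mode (now at pos=37)
pos=38: ERROR — unrecognized char '&'

Answer: 38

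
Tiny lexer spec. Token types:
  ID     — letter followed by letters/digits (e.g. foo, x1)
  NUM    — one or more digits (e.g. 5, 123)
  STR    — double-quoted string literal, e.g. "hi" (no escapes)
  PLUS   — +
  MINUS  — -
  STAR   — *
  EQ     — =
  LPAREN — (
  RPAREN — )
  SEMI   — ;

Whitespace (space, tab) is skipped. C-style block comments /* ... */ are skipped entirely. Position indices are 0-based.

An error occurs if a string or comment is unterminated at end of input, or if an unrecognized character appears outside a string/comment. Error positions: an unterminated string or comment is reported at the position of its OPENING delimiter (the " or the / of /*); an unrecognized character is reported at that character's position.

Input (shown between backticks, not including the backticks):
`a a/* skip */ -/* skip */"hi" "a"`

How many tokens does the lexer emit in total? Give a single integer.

Answer: 5

Derivation:
pos=0: emit ID 'a' (now at pos=1)
pos=2: emit ID 'a' (now at pos=3)
pos=3: enter COMMENT mode (saw '/*')
exit COMMENT mode (now at pos=13)
pos=14: emit MINUS '-'
pos=15: enter COMMENT mode (saw '/*')
exit COMMENT mode (now at pos=25)
pos=25: enter STRING mode
pos=25: emit STR "hi" (now at pos=29)
pos=30: enter STRING mode
pos=30: emit STR "a" (now at pos=33)
DONE. 5 tokens: [ID, ID, MINUS, STR, STR]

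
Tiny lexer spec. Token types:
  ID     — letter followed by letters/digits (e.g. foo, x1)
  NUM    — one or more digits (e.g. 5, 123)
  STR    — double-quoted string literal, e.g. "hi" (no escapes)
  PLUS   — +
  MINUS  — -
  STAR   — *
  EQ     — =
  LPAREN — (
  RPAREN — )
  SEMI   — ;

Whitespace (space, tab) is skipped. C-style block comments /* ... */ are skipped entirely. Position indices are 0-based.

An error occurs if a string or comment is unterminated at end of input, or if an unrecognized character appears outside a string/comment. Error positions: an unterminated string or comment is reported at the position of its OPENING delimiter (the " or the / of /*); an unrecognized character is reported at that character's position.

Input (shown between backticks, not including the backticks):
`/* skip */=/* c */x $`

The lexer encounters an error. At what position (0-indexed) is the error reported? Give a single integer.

Answer: 20

Derivation:
pos=0: enter COMMENT mode (saw '/*')
exit COMMENT mode (now at pos=10)
pos=10: emit EQ '='
pos=11: enter COMMENT mode (saw '/*')
exit COMMENT mode (now at pos=18)
pos=18: emit ID 'x' (now at pos=19)
pos=20: ERROR — unrecognized char '$'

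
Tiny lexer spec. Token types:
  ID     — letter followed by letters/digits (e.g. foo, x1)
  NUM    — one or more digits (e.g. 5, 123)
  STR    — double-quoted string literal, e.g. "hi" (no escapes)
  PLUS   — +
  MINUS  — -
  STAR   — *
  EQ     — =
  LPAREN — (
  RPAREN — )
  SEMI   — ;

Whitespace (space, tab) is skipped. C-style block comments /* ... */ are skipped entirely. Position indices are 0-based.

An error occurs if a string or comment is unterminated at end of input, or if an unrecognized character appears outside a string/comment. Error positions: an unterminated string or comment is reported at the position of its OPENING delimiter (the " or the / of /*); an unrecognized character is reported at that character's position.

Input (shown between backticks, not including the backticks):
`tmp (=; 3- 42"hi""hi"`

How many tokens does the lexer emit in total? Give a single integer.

Answer: 9

Derivation:
pos=0: emit ID 'tmp' (now at pos=3)
pos=4: emit LPAREN '('
pos=5: emit EQ '='
pos=6: emit SEMI ';'
pos=8: emit NUM '3' (now at pos=9)
pos=9: emit MINUS '-'
pos=11: emit NUM '42' (now at pos=13)
pos=13: enter STRING mode
pos=13: emit STR "hi" (now at pos=17)
pos=17: enter STRING mode
pos=17: emit STR "hi" (now at pos=21)
DONE. 9 tokens: [ID, LPAREN, EQ, SEMI, NUM, MINUS, NUM, STR, STR]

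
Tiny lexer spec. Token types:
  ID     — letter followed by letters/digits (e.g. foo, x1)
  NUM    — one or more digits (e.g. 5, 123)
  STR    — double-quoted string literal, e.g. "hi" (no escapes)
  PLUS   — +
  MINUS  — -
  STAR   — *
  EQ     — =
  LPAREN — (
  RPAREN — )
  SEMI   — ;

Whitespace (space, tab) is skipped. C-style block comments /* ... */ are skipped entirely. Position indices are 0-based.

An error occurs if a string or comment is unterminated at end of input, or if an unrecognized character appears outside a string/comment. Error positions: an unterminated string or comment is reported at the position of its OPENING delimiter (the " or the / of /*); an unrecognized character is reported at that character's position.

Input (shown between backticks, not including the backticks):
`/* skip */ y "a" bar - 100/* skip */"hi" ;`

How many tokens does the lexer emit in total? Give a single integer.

pos=0: enter COMMENT mode (saw '/*')
exit COMMENT mode (now at pos=10)
pos=11: emit ID 'y' (now at pos=12)
pos=13: enter STRING mode
pos=13: emit STR "a" (now at pos=16)
pos=17: emit ID 'bar' (now at pos=20)
pos=21: emit MINUS '-'
pos=23: emit NUM '100' (now at pos=26)
pos=26: enter COMMENT mode (saw '/*')
exit COMMENT mode (now at pos=36)
pos=36: enter STRING mode
pos=36: emit STR "hi" (now at pos=40)
pos=41: emit SEMI ';'
DONE. 7 tokens: [ID, STR, ID, MINUS, NUM, STR, SEMI]

Answer: 7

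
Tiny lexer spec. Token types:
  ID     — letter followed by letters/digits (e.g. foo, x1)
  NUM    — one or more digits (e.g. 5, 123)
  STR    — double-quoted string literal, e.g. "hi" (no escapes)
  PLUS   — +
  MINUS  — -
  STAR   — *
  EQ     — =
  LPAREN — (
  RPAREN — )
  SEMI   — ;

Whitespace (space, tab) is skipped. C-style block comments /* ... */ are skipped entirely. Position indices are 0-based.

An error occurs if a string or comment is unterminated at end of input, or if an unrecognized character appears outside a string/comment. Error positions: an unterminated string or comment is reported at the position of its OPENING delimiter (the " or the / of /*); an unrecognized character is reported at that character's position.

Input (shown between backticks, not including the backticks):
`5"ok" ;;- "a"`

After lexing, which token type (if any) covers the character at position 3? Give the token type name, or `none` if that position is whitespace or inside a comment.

Answer: STR

Derivation:
pos=0: emit NUM '5' (now at pos=1)
pos=1: enter STRING mode
pos=1: emit STR "ok" (now at pos=5)
pos=6: emit SEMI ';'
pos=7: emit SEMI ';'
pos=8: emit MINUS '-'
pos=10: enter STRING mode
pos=10: emit STR "a" (now at pos=13)
DONE. 6 tokens: [NUM, STR, SEMI, SEMI, MINUS, STR]
Position 3: char is 'k' -> STR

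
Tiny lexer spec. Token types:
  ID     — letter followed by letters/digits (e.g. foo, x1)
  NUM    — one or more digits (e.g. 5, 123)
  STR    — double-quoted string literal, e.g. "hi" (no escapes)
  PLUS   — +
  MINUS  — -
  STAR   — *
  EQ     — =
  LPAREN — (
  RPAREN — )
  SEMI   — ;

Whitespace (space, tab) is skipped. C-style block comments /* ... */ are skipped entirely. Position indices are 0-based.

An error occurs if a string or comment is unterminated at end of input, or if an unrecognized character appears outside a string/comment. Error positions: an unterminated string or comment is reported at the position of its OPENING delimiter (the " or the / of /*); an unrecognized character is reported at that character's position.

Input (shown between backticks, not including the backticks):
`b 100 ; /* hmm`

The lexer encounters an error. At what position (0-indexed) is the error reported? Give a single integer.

Answer: 8

Derivation:
pos=0: emit ID 'b' (now at pos=1)
pos=2: emit NUM '100' (now at pos=5)
pos=6: emit SEMI ';'
pos=8: enter COMMENT mode (saw '/*')
pos=8: ERROR — unterminated comment (reached EOF)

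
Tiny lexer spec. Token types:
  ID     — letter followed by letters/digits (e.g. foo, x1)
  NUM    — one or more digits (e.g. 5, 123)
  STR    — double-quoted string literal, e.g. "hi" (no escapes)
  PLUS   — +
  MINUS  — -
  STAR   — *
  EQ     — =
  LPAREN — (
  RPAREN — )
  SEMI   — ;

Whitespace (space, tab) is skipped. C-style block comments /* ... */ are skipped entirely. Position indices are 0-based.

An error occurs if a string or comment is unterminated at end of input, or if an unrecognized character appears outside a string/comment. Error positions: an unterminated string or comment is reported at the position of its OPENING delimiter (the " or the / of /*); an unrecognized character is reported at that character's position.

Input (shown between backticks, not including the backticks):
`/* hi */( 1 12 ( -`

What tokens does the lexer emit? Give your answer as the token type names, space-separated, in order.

Answer: LPAREN NUM NUM LPAREN MINUS

Derivation:
pos=0: enter COMMENT mode (saw '/*')
exit COMMENT mode (now at pos=8)
pos=8: emit LPAREN '('
pos=10: emit NUM '1' (now at pos=11)
pos=12: emit NUM '12' (now at pos=14)
pos=15: emit LPAREN '('
pos=17: emit MINUS '-'
DONE. 5 tokens: [LPAREN, NUM, NUM, LPAREN, MINUS]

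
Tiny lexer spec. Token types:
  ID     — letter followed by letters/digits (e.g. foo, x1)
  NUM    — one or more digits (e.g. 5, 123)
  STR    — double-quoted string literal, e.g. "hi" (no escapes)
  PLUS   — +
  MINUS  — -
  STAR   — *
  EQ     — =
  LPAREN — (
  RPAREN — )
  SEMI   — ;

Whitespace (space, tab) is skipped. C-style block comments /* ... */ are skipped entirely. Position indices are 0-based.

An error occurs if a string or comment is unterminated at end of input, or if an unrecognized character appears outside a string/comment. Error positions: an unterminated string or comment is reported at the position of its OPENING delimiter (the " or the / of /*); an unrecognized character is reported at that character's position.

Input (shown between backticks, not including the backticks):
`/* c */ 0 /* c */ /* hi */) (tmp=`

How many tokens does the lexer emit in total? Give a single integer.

pos=0: enter COMMENT mode (saw '/*')
exit COMMENT mode (now at pos=7)
pos=8: emit NUM '0' (now at pos=9)
pos=10: enter COMMENT mode (saw '/*')
exit COMMENT mode (now at pos=17)
pos=18: enter COMMENT mode (saw '/*')
exit COMMENT mode (now at pos=26)
pos=26: emit RPAREN ')'
pos=28: emit LPAREN '('
pos=29: emit ID 'tmp' (now at pos=32)
pos=32: emit EQ '='
DONE. 5 tokens: [NUM, RPAREN, LPAREN, ID, EQ]

Answer: 5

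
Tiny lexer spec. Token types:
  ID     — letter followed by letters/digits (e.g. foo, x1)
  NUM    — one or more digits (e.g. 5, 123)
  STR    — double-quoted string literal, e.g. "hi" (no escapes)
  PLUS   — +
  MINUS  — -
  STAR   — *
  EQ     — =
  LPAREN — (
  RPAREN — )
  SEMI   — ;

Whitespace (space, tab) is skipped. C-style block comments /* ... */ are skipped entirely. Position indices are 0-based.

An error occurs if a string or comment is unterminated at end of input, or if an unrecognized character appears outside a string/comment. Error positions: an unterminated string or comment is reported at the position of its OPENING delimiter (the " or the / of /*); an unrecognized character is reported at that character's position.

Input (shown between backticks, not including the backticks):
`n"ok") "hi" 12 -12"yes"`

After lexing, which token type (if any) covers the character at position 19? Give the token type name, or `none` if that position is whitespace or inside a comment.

pos=0: emit ID 'n' (now at pos=1)
pos=1: enter STRING mode
pos=1: emit STR "ok" (now at pos=5)
pos=5: emit RPAREN ')'
pos=7: enter STRING mode
pos=7: emit STR "hi" (now at pos=11)
pos=12: emit NUM '12' (now at pos=14)
pos=15: emit MINUS '-'
pos=16: emit NUM '12' (now at pos=18)
pos=18: enter STRING mode
pos=18: emit STR "yes" (now at pos=23)
DONE. 8 tokens: [ID, STR, RPAREN, STR, NUM, MINUS, NUM, STR]
Position 19: char is 'y' -> STR

Answer: STR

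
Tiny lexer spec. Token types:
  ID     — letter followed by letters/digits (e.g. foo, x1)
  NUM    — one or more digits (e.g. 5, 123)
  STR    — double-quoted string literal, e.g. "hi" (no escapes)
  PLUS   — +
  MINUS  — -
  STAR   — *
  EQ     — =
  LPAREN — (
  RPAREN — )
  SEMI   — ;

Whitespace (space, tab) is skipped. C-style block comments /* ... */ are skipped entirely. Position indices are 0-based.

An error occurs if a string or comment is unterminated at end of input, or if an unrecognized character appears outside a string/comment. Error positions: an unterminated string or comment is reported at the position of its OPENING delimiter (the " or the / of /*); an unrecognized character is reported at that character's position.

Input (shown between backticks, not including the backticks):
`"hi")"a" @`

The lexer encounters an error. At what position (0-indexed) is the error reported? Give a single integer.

pos=0: enter STRING mode
pos=0: emit STR "hi" (now at pos=4)
pos=4: emit RPAREN ')'
pos=5: enter STRING mode
pos=5: emit STR "a" (now at pos=8)
pos=9: ERROR — unrecognized char '@'

Answer: 9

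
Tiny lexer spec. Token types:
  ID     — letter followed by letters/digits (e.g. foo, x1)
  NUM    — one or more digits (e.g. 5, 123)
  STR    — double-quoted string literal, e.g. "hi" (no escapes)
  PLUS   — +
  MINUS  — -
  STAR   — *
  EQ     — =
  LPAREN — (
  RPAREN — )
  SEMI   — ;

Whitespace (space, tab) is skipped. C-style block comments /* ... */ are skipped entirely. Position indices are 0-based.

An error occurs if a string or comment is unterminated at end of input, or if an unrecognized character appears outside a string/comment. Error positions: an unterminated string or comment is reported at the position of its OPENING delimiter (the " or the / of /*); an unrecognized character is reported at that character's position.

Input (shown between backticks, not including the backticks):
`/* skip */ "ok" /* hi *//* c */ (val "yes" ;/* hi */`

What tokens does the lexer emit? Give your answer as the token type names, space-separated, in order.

Answer: STR LPAREN ID STR SEMI

Derivation:
pos=0: enter COMMENT mode (saw '/*')
exit COMMENT mode (now at pos=10)
pos=11: enter STRING mode
pos=11: emit STR "ok" (now at pos=15)
pos=16: enter COMMENT mode (saw '/*')
exit COMMENT mode (now at pos=24)
pos=24: enter COMMENT mode (saw '/*')
exit COMMENT mode (now at pos=31)
pos=32: emit LPAREN '('
pos=33: emit ID 'val' (now at pos=36)
pos=37: enter STRING mode
pos=37: emit STR "yes" (now at pos=42)
pos=43: emit SEMI ';'
pos=44: enter COMMENT mode (saw '/*')
exit COMMENT mode (now at pos=52)
DONE. 5 tokens: [STR, LPAREN, ID, STR, SEMI]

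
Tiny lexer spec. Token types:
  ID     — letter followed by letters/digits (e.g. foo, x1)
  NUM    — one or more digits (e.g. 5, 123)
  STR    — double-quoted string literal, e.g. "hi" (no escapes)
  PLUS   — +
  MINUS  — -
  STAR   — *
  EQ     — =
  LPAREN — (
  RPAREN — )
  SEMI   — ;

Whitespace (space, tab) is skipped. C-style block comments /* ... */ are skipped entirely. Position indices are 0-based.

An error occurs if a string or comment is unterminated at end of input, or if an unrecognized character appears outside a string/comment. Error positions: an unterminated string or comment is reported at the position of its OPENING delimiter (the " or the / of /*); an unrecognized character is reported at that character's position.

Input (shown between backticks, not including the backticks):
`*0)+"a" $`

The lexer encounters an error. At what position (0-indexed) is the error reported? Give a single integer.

pos=0: emit STAR '*'
pos=1: emit NUM '0' (now at pos=2)
pos=2: emit RPAREN ')'
pos=3: emit PLUS '+'
pos=4: enter STRING mode
pos=4: emit STR "a" (now at pos=7)
pos=8: ERROR — unrecognized char '$'

Answer: 8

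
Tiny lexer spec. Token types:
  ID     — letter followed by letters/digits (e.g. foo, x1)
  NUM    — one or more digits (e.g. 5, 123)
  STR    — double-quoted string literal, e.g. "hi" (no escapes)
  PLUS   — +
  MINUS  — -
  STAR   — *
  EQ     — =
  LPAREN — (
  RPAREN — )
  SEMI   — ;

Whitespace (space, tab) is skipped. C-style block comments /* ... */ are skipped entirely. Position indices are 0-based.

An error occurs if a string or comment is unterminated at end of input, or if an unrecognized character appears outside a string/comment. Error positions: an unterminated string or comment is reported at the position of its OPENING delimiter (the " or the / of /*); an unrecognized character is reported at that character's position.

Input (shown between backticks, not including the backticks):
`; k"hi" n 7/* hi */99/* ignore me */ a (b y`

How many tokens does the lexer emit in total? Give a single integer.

pos=0: emit SEMI ';'
pos=2: emit ID 'k' (now at pos=3)
pos=3: enter STRING mode
pos=3: emit STR "hi" (now at pos=7)
pos=8: emit ID 'n' (now at pos=9)
pos=10: emit NUM '7' (now at pos=11)
pos=11: enter COMMENT mode (saw '/*')
exit COMMENT mode (now at pos=19)
pos=19: emit NUM '99' (now at pos=21)
pos=21: enter COMMENT mode (saw '/*')
exit COMMENT mode (now at pos=36)
pos=37: emit ID 'a' (now at pos=38)
pos=39: emit LPAREN '('
pos=40: emit ID 'b' (now at pos=41)
pos=42: emit ID 'y' (now at pos=43)
DONE. 10 tokens: [SEMI, ID, STR, ID, NUM, NUM, ID, LPAREN, ID, ID]

Answer: 10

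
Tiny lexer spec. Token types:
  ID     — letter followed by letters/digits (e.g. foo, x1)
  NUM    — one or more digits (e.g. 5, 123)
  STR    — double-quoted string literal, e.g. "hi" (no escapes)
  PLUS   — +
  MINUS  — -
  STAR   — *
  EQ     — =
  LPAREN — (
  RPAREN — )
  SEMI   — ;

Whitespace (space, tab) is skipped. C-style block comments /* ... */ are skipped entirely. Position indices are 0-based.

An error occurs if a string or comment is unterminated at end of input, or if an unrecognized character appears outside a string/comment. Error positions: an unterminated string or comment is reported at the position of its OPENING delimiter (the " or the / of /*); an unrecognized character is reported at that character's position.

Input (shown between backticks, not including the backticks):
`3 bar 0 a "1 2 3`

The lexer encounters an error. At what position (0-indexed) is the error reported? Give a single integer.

Answer: 10

Derivation:
pos=0: emit NUM '3' (now at pos=1)
pos=2: emit ID 'bar' (now at pos=5)
pos=6: emit NUM '0' (now at pos=7)
pos=8: emit ID 'a' (now at pos=9)
pos=10: enter STRING mode
pos=10: ERROR — unterminated string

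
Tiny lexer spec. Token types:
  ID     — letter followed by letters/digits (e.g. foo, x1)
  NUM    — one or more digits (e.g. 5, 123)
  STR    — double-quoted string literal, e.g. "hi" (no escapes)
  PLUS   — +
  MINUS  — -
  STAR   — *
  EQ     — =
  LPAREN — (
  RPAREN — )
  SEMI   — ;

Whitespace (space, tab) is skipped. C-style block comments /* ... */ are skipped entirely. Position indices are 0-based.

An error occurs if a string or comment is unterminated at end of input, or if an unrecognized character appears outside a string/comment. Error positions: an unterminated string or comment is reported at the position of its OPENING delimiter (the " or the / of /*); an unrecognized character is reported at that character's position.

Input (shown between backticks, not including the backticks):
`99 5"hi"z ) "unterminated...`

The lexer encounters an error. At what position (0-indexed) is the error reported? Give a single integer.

Answer: 12

Derivation:
pos=0: emit NUM '99' (now at pos=2)
pos=3: emit NUM '5' (now at pos=4)
pos=4: enter STRING mode
pos=4: emit STR "hi" (now at pos=8)
pos=8: emit ID 'z' (now at pos=9)
pos=10: emit RPAREN ')'
pos=12: enter STRING mode
pos=12: ERROR — unterminated string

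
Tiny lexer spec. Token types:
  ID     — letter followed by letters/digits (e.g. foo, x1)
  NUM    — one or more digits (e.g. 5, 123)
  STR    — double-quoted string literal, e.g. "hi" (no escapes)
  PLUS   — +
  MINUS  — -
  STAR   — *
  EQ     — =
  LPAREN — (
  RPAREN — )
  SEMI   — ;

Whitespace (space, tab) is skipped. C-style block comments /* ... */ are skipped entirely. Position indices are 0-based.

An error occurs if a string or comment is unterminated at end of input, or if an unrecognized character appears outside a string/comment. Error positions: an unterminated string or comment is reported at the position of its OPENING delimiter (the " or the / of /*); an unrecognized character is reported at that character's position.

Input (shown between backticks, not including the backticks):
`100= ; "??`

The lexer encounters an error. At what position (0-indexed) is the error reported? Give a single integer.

pos=0: emit NUM '100' (now at pos=3)
pos=3: emit EQ '='
pos=5: emit SEMI ';'
pos=7: enter STRING mode
pos=7: ERROR — unterminated string

Answer: 7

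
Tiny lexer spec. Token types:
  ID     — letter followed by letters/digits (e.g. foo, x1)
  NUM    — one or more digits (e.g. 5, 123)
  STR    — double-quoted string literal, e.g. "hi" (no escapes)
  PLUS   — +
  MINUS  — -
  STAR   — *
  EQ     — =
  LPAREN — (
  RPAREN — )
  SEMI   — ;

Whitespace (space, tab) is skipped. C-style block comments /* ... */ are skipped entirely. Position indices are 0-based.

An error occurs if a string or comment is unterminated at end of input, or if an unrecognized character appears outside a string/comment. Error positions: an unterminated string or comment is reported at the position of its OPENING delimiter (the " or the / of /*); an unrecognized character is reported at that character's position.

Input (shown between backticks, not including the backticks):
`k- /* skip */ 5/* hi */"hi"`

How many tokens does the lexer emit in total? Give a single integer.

Answer: 4

Derivation:
pos=0: emit ID 'k' (now at pos=1)
pos=1: emit MINUS '-'
pos=3: enter COMMENT mode (saw '/*')
exit COMMENT mode (now at pos=13)
pos=14: emit NUM '5' (now at pos=15)
pos=15: enter COMMENT mode (saw '/*')
exit COMMENT mode (now at pos=23)
pos=23: enter STRING mode
pos=23: emit STR "hi" (now at pos=27)
DONE. 4 tokens: [ID, MINUS, NUM, STR]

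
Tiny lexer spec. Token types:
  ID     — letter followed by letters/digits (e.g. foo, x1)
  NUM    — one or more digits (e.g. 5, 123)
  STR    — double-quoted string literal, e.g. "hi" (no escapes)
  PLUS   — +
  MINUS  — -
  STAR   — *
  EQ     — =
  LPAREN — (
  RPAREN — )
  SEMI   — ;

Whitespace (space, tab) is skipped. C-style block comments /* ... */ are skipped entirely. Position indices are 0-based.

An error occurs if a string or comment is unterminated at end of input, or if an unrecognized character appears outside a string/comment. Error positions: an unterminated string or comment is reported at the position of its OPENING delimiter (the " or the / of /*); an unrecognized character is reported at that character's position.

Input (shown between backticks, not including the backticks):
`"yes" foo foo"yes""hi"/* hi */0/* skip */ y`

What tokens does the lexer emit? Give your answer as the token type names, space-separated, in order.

pos=0: enter STRING mode
pos=0: emit STR "yes" (now at pos=5)
pos=6: emit ID 'foo' (now at pos=9)
pos=10: emit ID 'foo' (now at pos=13)
pos=13: enter STRING mode
pos=13: emit STR "yes" (now at pos=18)
pos=18: enter STRING mode
pos=18: emit STR "hi" (now at pos=22)
pos=22: enter COMMENT mode (saw '/*')
exit COMMENT mode (now at pos=30)
pos=30: emit NUM '0' (now at pos=31)
pos=31: enter COMMENT mode (saw '/*')
exit COMMENT mode (now at pos=41)
pos=42: emit ID 'y' (now at pos=43)
DONE. 7 tokens: [STR, ID, ID, STR, STR, NUM, ID]

Answer: STR ID ID STR STR NUM ID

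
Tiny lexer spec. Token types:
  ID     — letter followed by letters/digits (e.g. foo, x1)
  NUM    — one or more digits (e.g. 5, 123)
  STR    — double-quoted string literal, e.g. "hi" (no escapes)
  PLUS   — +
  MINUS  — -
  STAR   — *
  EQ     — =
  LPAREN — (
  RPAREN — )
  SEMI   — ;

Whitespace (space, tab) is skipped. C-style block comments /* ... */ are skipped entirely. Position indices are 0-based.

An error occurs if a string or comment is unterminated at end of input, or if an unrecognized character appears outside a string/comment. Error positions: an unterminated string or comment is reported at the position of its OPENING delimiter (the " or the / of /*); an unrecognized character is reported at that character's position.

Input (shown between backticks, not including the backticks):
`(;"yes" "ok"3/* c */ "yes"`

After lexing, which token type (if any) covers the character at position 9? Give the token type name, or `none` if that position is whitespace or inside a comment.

pos=0: emit LPAREN '('
pos=1: emit SEMI ';'
pos=2: enter STRING mode
pos=2: emit STR "yes" (now at pos=7)
pos=8: enter STRING mode
pos=8: emit STR "ok" (now at pos=12)
pos=12: emit NUM '3' (now at pos=13)
pos=13: enter COMMENT mode (saw '/*')
exit COMMENT mode (now at pos=20)
pos=21: enter STRING mode
pos=21: emit STR "yes" (now at pos=26)
DONE. 6 tokens: [LPAREN, SEMI, STR, STR, NUM, STR]
Position 9: char is 'o' -> STR

Answer: STR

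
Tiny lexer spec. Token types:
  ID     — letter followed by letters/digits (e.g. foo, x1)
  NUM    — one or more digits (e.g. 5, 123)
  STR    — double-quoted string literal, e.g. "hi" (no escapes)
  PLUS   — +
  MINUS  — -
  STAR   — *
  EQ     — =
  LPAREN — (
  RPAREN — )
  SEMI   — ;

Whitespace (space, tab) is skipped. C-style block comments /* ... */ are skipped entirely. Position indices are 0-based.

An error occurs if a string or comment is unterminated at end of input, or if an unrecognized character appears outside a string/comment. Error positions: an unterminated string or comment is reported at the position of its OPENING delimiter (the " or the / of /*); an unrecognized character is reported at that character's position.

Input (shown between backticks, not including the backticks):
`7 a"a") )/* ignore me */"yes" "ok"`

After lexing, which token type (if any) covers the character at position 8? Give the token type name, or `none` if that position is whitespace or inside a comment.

pos=0: emit NUM '7' (now at pos=1)
pos=2: emit ID 'a' (now at pos=3)
pos=3: enter STRING mode
pos=3: emit STR "a" (now at pos=6)
pos=6: emit RPAREN ')'
pos=8: emit RPAREN ')'
pos=9: enter COMMENT mode (saw '/*')
exit COMMENT mode (now at pos=24)
pos=24: enter STRING mode
pos=24: emit STR "yes" (now at pos=29)
pos=30: enter STRING mode
pos=30: emit STR "ok" (now at pos=34)
DONE. 7 tokens: [NUM, ID, STR, RPAREN, RPAREN, STR, STR]
Position 8: char is ')' -> RPAREN

Answer: RPAREN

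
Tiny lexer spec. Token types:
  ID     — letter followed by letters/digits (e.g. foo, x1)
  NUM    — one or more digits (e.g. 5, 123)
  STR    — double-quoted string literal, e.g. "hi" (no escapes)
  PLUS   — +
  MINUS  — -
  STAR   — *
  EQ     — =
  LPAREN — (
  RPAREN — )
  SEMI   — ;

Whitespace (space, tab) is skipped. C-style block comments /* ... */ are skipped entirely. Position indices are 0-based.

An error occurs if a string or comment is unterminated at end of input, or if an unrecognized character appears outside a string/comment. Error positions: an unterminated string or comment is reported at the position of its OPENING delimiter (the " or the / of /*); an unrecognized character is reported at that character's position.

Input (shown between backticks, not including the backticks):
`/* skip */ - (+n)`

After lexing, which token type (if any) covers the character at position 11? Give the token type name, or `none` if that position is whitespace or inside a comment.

pos=0: enter COMMENT mode (saw '/*')
exit COMMENT mode (now at pos=10)
pos=11: emit MINUS '-'
pos=13: emit LPAREN '('
pos=14: emit PLUS '+'
pos=15: emit ID 'n' (now at pos=16)
pos=16: emit RPAREN ')'
DONE. 5 tokens: [MINUS, LPAREN, PLUS, ID, RPAREN]
Position 11: char is '-' -> MINUS

Answer: MINUS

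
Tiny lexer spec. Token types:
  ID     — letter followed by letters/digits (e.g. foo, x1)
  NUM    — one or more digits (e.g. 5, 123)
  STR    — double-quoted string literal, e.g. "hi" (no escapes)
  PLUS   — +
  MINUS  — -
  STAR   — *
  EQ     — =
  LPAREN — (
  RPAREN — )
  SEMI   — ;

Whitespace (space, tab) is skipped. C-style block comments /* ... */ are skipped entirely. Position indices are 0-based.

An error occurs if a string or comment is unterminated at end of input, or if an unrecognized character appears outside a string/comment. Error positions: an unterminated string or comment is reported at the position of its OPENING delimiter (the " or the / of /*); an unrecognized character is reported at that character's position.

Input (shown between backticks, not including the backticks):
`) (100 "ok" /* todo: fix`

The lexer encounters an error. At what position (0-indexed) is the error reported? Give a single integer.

Answer: 12

Derivation:
pos=0: emit RPAREN ')'
pos=2: emit LPAREN '('
pos=3: emit NUM '100' (now at pos=6)
pos=7: enter STRING mode
pos=7: emit STR "ok" (now at pos=11)
pos=12: enter COMMENT mode (saw '/*')
pos=12: ERROR — unterminated comment (reached EOF)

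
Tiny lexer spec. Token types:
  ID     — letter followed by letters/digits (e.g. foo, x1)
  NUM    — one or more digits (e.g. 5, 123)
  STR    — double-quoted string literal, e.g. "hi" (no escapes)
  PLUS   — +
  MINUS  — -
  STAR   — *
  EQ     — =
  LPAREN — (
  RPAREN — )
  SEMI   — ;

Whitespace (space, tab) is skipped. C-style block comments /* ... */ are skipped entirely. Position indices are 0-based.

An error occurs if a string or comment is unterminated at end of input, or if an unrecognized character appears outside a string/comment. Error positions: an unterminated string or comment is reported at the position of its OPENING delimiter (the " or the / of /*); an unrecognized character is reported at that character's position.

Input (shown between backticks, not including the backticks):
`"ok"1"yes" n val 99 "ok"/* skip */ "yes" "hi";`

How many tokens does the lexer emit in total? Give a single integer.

Answer: 10

Derivation:
pos=0: enter STRING mode
pos=0: emit STR "ok" (now at pos=4)
pos=4: emit NUM '1' (now at pos=5)
pos=5: enter STRING mode
pos=5: emit STR "yes" (now at pos=10)
pos=11: emit ID 'n' (now at pos=12)
pos=13: emit ID 'val' (now at pos=16)
pos=17: emit NUM '99' (now at pos=19)
pos=20: enter STRING mode
pos=20: emit STR "ok" (now at pos=24)
pos=24: enter COMMENT mode (saw '/*')
exit COMMENT mode (now at pos=34)
pos=35: enter STRING mode
pos=35: emit STR "yes" (now at pos=40)
pos=41: enter STRING mode
pos=41: emit STR "hi" (now at pos=45)
pos=45: emit SEMI ';'
DONE. 10 tokens: [STR, NUM, STR, ID, ID, NUM, STR, STR, STR, SEMI]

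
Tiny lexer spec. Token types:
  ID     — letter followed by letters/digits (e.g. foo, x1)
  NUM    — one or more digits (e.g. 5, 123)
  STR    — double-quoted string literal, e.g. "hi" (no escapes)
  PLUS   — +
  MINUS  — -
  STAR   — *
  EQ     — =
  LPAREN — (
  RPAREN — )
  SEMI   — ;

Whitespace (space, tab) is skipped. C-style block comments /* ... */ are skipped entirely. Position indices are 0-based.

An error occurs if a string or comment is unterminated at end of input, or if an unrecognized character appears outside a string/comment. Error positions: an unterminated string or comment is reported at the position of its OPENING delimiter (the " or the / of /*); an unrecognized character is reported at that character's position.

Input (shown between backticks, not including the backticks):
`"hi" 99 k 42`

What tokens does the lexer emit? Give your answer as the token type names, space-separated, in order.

Answer: STR NUM ID NUM

Derivation:
pos=0: enter STRING mode
pos=0: emit STR "hi" (now at pos=4)
pos=5: emit NUM '99' (now at pos=7)
pos=8: emit ID 'k' (now at pos=9)
pos=10: emit NUM '42' (now at pos=12)
DONE. 4 tokens: [STR, NUM, ID, NUM]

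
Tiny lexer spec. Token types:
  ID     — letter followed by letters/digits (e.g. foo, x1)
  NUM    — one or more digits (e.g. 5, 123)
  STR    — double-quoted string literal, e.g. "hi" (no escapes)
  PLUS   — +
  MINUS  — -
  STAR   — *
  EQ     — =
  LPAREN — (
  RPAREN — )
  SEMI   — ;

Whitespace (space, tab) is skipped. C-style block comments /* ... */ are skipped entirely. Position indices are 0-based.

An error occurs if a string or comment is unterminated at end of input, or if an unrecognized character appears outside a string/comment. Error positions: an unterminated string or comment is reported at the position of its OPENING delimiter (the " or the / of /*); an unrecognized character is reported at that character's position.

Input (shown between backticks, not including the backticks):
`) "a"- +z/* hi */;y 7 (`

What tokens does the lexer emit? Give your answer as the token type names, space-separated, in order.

Answer: RPAREN STR MINUS PLUS ID SEMI ID NUM LPAREN

Derivation:
pos=0: emit RPAREN ')'
pos=2: enter STRING mode
pos=2: emit STR "a" (now at pos=5)
pos=5: emit MINUS '-'
pos=7: emit PLUS '+'
pos=8: emit ID 'z' (now at pos=9)
pos=9: enter COMMENT mode (saw '/*')
exit COMMENT mode (now at pos=17)
pos=17: emit SEMI ';'
pos=18: emit ID 'y' (now at pos=19)
pos=20: emit NUM '7' (now at pos=21)
pos=22: emit LPAREN '('
DONE. 9 tokens: [RPAREN, STR, MINUS, PLUS, ID, SEMI, ID, NUM, LPAREN]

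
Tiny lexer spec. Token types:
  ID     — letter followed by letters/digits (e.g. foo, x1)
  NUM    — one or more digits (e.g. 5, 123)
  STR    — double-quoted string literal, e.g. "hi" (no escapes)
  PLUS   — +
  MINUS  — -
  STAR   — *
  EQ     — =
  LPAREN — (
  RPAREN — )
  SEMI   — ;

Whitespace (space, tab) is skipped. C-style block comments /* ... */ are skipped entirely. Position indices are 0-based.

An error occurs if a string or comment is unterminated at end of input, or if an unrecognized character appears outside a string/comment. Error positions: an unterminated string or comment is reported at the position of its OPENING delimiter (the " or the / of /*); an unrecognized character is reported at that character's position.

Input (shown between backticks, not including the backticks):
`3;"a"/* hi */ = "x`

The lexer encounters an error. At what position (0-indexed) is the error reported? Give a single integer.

Answer: 16

Derivation:
pos=0: emit NUM '3' (now at pos=1)
pos=1: emit SEMI ';'
pos=2: enter STRING mode
pos=2: emit STR "a" (now at pos=5)
pos=5: enter COMMENT mode (saw '/*')
exit COMMENT mode (now at pos=13)
pos=14: emit EQ '='
pos=16: enter STRING mode
pos=16: ERROR — unterminated string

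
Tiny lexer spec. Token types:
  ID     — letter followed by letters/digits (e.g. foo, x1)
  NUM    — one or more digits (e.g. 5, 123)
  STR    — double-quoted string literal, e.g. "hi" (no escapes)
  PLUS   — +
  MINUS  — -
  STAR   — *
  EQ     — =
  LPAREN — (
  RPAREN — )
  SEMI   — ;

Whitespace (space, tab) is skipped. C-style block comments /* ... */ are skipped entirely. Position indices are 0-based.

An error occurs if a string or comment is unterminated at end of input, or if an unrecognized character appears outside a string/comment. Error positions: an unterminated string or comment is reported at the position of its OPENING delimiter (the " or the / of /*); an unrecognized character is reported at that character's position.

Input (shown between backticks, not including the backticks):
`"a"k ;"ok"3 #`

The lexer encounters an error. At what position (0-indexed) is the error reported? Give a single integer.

Answer: 12

Derivation:
pos=0: enter STRING mode
pos=0: emit STR "a" (now at pos=3)
pos=3: emit ID 'k' (now at pos=4)
pos=5: emit SEMI ';'
pos=6: enter STRING mode
pos=6: emit STR "ok" (now at pos=10)
pos=10: emit NUM '3' (now at pos=11)
pos=12: ERROR — unrecognized char '#'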